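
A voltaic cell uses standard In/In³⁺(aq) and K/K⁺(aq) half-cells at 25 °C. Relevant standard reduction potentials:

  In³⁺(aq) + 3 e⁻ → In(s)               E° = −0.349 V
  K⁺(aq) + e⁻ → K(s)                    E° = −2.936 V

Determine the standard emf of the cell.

+2.587 V

Of the two couples in this cell, the one with the more positive reduction potential is reduced at the cathode: here that is In³⁺/In (−0.349 V); K⁺/K (−2.936 V) is the anode.
E°cell = E°(cathode) − E°(anode) = −0.349 − (−2.936) = +2.587 V.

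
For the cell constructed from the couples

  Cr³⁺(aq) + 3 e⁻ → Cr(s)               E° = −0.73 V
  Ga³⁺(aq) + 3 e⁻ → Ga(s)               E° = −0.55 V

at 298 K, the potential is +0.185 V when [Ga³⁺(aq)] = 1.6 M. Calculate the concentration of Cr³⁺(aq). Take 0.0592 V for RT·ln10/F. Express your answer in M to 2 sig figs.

The Ga³⁺/Ga couple has the larger reduction potential, so it is the cathode: E°cell = −0.55 − (−0.73) = +0.18 V and n = 3.
Rearranging E = E° − (0.0592/n)·log Q gives log Q = 3(+0.18 − (+0.185))/0.0592 = −0.253.
For Ga³⁺(aq) + Cr(s) → Ga(s) + Cr³⁺(aq), the reaction quotient is Q = [Cr³⁺(aq)] / [Ga³⁺(aq)].
Substituting the known concentrations and solving, log [Cr³⁺(aq)] = −0.049 and [Cr³⁺(aq)] = 0.89 M.

0.89 M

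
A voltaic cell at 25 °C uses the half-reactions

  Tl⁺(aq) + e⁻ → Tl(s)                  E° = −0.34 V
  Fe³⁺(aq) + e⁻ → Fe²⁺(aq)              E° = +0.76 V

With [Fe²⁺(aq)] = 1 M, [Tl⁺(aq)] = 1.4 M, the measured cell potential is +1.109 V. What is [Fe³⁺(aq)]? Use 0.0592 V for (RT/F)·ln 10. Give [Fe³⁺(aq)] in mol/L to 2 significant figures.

2.0 M

The Fe³⁺/Fe²⁺ couple has the larger reduction potential, so it is the cathode: E°cell = +0.76 − (−0.34) = +1.10 V and n = 1.
Rearranging E = E° − (0.0592/n)·log Q gives log Q = 1(+1.10 − (+1.109))/0.0592 = −0.152.
For Fe³⁺(aq) + Tl(s) → Fe²⁺(aq) + Tl⁺(aq), the reaction quotient is Q = ([Fe²⁺(aq)]·[Tl⁺(aq)]) / [Fe³⁺(aq)].
Substituting the known concentrations and solving, log [Fe³⁺(aq)] = 0.298 and [Fe³⁺(aq)] = 2.0 M.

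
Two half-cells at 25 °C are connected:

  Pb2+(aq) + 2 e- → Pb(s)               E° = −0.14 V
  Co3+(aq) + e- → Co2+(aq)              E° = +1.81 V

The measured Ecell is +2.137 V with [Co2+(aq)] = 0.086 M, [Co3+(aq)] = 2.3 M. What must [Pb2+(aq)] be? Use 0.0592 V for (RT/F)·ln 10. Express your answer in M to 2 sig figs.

0.00034 M

Co³⁺/Co²⁺ is the cathode (higher E°); E°cell = +1.81 − (−0.14) = +1.95 V with n = 2.
From the Nernst equation, log Q = n(E° − E)/0.0592 = 2·(+1.95 − (+2.137))/0.0592 = −6.318.
The balanced reaction is 2 Co3+(aq) + Pb(s) → 2 Co2+(aq) + Pb2+(aq), so Q = ([Co2+(aq)]^2·[Pb2+(aq)]) / [Co3+(aq)]^2.
Solving for the unknown gives log [Pb2+(aq)] = −3.464, so [Pb2+(aq)] ≈ 0.00034 M.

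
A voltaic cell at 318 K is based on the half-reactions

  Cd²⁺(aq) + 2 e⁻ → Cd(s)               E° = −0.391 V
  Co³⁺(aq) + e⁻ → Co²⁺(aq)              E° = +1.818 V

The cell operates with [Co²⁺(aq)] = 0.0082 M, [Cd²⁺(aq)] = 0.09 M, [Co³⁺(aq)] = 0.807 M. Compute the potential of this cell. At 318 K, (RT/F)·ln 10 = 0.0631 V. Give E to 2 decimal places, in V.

Since E°(Co³⁺/Co²⁺) > E°(Cd²⁺/Cd), Co³⁺/Co²⁺ serves as the cathode.
E°cell = E°cat − E°an = +1.818 − (−0.391) = +2.209 V; n = 2.
Balancing gives 2 Co³⁺(aq) + Cd(s) → 2 Co²⁺(aq) + Cd²⁺(aq); hence Q = ([Co²⁺(aq)]^2·[Cd²⁺(aq)]) / [Co³⁺(aq)]^2 = 9.29×10^−6 (log Q = −5.032).
E = E° − (0.0631/n)·log Q = +2.209 − (0.0631/2)(−5.032) = +2.37 V.

+2.37 V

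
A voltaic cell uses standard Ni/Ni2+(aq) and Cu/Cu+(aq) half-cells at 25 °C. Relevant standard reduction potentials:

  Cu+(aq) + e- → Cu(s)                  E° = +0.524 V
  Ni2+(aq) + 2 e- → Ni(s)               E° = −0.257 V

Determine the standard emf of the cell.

+0.781 V

Of the two couples in this cell, the one with the more positive reduction potential is reduced at the cathode: here that is Cu⁺/Cu (+0.524 V); Ni²⁺/Ni (−0.257 V) is the anode.
E°cell = E°(cathode) − E°(anode) = +0.524 − (−0.257) = +0.781 V.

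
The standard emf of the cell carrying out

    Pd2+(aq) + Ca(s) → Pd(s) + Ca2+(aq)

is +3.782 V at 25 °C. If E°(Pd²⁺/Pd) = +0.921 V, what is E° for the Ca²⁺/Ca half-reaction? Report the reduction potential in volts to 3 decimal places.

−2.861 V

In the reaction as written the Pd²⁺/Pd couple is reduced (cathode) and Ca²⁺/Ca is oxidized (anode), so E°cell = E°(Pd²⁺/Pd) − E°(Ca²⁺/Ca).
E°(Ca²⁺/Ca) = E°(cathode) − E°cell = +0.921 − (+3.782) = −2.861 V.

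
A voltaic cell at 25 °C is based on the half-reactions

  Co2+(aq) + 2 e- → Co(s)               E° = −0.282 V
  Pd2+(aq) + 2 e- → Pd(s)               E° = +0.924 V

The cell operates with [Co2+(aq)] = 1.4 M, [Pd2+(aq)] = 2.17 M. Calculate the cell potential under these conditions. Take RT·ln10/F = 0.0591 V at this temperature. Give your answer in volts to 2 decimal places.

Since E°(Pd²⁺/Pd) > E°(Co²⁺/Co), Pd²⁺/Pd serves as the cathode.
The standard potential is +0.924 − (−0.282) = +1.206 V and the balanced reaction transfers n = 2 electrons.
The balanced reaction is Pd2+(aq) + Co(s) → Pd(s) + Co2+(aq), so Q = [Co2+(aq)] / [Pd2+(aq)] = 0.645 and log Q = −0.190.
Applying E = E° − (RT ln10/nF)·log Q gives +1.206 − (0.0591/2)(−0.190) = +1.21 V.

+1.21 V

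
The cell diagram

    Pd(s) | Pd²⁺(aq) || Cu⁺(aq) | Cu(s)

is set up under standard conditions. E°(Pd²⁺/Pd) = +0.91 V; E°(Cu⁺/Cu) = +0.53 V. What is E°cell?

By convention the left-hand electrode in cell notation is the anode (oxidation) and the right-hand electrode is the cathode (reduction).
E°cell = E°(right) − E°(left) = +0.53 − (+0.91) = −0.38 V.
The negative sign shows that, as written, the cell would require an external voltage to drive the reaction.

−0.38 V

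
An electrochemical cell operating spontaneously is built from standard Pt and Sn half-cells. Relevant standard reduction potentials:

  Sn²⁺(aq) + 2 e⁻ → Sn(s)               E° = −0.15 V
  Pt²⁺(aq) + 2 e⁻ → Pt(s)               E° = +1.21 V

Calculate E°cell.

+1.36 V

Of the two couples in this cell, the one with the more positive reduction potential is reduced at the cathode: here that is Pt²⁺/Pt (+1.21 V); Sn²⁺/Sn (−0.15 V) is the anode.
E°cell = E°(cathode) − E°(anode) = +1.21 − (−0.15) = +1.36 V.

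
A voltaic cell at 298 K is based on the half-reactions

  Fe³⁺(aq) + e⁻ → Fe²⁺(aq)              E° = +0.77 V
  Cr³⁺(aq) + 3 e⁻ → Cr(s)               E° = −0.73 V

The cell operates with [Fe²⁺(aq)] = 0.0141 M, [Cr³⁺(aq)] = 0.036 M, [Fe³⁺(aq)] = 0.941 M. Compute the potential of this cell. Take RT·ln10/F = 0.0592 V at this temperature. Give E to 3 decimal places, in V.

+1.636 V

Fe³⁺/Fe²⁺ is reduced (cathode, E° = +0.77 V) and Cr³⁺/Cr is oxidized (anode).
E°cell = +0.77 − (−0.73) = +1.50 V, with n = 3 electrons transferred.
The balanced reaction is 3 Fe³⁺(aq) + Cr(s) → 3 Fe²⁺(aq) + Cr³⁺(aq), so Q = ([Fe²⁺(aq)]^3·[Cr³⁺(aq)]) / [Fe³⁺(aq)]^3 = 1.21×10^−7 and log Q = −6.917.
By the Nernst equation, E = +1.50 − (0.0592/3)·(−6.917) = +1.636 V.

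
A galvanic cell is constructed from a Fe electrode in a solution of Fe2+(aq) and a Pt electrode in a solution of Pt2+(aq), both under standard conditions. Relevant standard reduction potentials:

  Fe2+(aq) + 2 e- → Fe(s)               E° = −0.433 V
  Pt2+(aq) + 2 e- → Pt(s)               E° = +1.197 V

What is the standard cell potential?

+1.630 V

Of the two couples in this cell, the one with the more positive reduction potential is reduced at the cathode: here that is Pt²⁺/Pt (+1.197 V); Fe²⁺/Fe (−0.433 V) is the anode.
E°cell = E°(cathode) − E°(anode) = +1.197 − (−0.433) = +1.630 V.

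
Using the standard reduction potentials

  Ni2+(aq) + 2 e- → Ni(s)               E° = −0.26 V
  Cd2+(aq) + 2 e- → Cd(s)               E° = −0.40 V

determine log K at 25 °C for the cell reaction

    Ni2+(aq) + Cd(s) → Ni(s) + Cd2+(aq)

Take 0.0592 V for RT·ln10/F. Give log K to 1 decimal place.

log K = 4.7

The Ni²⁺/Ni couple is reduced (cathode); E°cell = −0.26 − (−0.40) = +0.14 V with n = 2.
At equilibrium E = 0, so log K = nE°cell / 0.0592 = (2)(+0.14) / 0.0592 = 4.7.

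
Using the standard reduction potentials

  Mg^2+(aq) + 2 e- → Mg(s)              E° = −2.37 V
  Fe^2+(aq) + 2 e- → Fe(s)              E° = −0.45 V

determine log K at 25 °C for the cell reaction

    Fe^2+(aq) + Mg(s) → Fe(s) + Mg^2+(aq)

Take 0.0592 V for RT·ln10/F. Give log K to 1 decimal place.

log K = 64.9

The Fe²⁺/Fe couple is reduced (cathode); E°cell = −0.45 − (−2.37) = +1.92 V with n = 2.
At equilibrium E = 0, so log K = nE°cell / 0.0592 = (2)(+1.92) / 0.0592 = 64.9.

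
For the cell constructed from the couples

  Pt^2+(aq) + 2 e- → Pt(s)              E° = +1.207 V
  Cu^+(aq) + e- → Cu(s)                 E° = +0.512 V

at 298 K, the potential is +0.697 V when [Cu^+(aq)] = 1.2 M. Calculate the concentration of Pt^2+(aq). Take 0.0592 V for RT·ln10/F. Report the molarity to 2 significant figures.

With Pt²⁺/Pt at the cathode and Cu⁺/Cu at the anode, E°cell = +1.207 − (+0.512) = +0.695 V (n = 2).
From the Nernst equation, log Q = n(E° − E)/0.0592 = 2·(+0.695 − (+0.697))/0.0592 = −0.068.
For Pt^2+(aq) + 2 Cu(s) → Pt(s) + 2 Cu^+(aq), the reaction quotient is Q = [Cu^+(aq)]^2 / [Pt^2+(aq)].
Substituting the known concentrations and solving, log [Pt^2+(aq)] = 0.226 and [Pt^2+(aq)] = 1.7 M.

1.7 M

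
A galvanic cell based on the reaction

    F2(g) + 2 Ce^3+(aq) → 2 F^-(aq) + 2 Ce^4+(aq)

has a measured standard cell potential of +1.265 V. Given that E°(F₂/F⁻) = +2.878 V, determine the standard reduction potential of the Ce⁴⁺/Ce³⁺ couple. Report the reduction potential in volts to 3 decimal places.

+1.613 V

In the reaction as written the F₂/F⁻ couple is reduced (cathode) and Ce⁴⁺/Ce³⁺ is oxidized (anode), so E°cell = E°(F₂/F⁻) − E°(Ce⁴⁺/Ce³⁺).
E°(Ce⁴⁺/Ce³⁺) = E°(cathode) − E°cell = +2.878 − (+1.265) = +1.613 V.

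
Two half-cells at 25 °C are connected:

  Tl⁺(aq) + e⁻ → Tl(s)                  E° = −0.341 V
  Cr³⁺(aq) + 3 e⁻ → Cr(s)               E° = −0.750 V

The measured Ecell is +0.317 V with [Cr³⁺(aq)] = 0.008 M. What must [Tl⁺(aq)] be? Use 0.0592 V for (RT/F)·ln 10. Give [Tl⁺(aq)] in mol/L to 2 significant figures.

0.0056 M

Tl⁺/Tl is the cathode (higher E°); E°cell = −0.341 − (−0.750) = +0.409 V with n = 3.
Rearranging E = E° − (0.0592/n)·log Q gives log Q = 3(+0.409 − (+0.317))/0.0592 = 4.662.
For 3 Tl⁺(aq) + Cr(s) → 3 Tl(s) + Cr³⁺(aq), the reaction quotient is Q = [Cr³⁺(aq)] / [Tl⁺(aq)]^3.
Substituting the known concentrations and solving, log [Tl⁺(aq)] = −2.253 and [Tl⁺(aq)] = 0.0056 M.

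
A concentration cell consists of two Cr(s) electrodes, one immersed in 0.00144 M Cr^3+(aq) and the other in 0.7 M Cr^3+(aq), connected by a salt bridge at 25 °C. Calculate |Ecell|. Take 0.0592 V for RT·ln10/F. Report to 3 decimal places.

For a concentration cell E°cell = 0, since both electrodes use the same couple.
The compartment with the higher Cr^3+(aq) concentration (0.7 M) acts as the cathode; ions are reduced there and produced at the dilute (0.00144 M) anode.
With n = 3, Ecell = −(0.0592/3)·log([dilute]/[conc]) = −(0.0592/3)·log(0.00144/0.7) = +0.053 V.

0.053 V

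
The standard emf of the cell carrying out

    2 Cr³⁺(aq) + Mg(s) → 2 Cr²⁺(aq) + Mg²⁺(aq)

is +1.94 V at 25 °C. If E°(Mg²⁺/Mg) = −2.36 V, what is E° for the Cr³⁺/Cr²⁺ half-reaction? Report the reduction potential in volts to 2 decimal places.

In the reaction as written the Cr³⁺/Cr²⁺ couple is reduced (cathode) and Mg²⁺/Mg is oxidized (anode), so E°cell = E°(Cr³⁺/Cr²⁺) − E°(Mg²⁺/Mg).
E°(Cr³⁺/Cr²⁺) = E°cell + E°(anode) = +1.94 + (−2.36) = −0.42 V.

−0.42 V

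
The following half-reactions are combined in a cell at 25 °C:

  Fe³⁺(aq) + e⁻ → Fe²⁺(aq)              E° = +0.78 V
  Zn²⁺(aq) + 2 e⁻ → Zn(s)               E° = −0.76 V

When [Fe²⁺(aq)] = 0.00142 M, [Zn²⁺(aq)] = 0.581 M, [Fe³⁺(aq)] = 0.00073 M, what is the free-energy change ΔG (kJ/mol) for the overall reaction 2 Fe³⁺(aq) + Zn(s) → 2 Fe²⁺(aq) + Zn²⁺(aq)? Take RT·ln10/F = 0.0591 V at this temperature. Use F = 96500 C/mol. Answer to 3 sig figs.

−295 kJ/mol

E°cell = +0.78 − (−0.76) = +1.54 V; the balanced reaction transfers n = 2 electrons.
The reaction quotient is ([Fe²⁺(aq)]^2·[Zn²⁺(aq)]) / [Fe³⁺(aq)]^2 = 2.2; by Nernst, E = +1.54 − (0.0591/2)(0.342) = +1.5299 V.
Finally ΔG = −nFE = −(2)(96500 C/mol)(+1.5299 V) = −295 kJ/mol.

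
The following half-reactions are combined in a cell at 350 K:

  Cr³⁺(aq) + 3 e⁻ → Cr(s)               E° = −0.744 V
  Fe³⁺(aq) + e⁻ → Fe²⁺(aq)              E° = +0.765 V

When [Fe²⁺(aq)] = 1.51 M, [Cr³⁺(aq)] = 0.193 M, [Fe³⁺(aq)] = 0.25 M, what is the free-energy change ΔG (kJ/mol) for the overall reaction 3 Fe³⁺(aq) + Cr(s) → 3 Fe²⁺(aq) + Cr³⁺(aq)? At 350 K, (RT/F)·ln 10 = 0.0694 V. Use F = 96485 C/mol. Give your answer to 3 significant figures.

−426 kJ/mol

The standard cell potential is +0.765 − (−0.744) = +1.509 V, with n = 3 electrons in the balanced equation.
Q = ([Fe²⁺(aq)]^3·[Cr³⁺(aq)]) / [Fe³⁺(aq)]^3 = 42.5, so log Q = 1.629 and E = +1.509 − (0.0694/3)(1.629) = +1.4713 V.
ΔG = −nFE = −(3)(96485)(+1.4713) J/mol = −426 kJ/mol.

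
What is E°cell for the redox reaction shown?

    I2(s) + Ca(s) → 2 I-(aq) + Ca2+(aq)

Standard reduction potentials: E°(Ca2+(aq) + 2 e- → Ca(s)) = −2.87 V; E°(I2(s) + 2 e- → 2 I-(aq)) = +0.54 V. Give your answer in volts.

+3.41 V

I2(s) gains electrons, so the I₂/I⁻ couple is the cathode; the Ca²⁺/Ca couple is the anode.
E°cell = E°(cathode) − E°(anode) = +0.54 − (−2.87) = +3.41 V.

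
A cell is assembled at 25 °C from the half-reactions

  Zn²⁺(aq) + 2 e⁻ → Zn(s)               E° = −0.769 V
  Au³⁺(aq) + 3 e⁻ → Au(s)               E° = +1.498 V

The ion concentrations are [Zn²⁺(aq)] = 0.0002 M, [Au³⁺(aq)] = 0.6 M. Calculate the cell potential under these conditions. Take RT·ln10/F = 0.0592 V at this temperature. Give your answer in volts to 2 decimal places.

+2.37 V

The Au³⁺/Au couple has the more positive E°, so it is the cathode; Zn²⁺/Zn is the anode.
E°cell = +1.498 − (−0.769) = +2.267 V, with n = 6 electrons transferred.
For the overall reaction 2 Au³⁺(aq) + 3 Zn(s) → 2 Au(s) + 3 Zn²⁺(aq), Q = [Zn²⁺(aq)]^3 / [Au³⁺(aq)]^2 = 2.22×10^−11, giving log Q = −10.653.
Applying E = E° − (RT ln10/nF)·log Q gives +2.267 − (0.0592/6)(−10.653) = +2.37 V.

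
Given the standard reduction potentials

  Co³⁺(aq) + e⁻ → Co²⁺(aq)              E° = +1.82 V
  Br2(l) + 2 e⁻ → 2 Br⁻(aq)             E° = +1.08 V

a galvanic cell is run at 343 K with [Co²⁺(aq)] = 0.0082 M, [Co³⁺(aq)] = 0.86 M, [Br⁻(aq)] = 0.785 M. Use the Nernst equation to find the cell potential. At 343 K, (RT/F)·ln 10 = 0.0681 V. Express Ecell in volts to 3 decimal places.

Since E°(Co³⁺/Co²⁺) > E°(Br₂/Br⁻), Co³⁺/Co²⁺ serves as the cathode.
The standard potential is +1.82 − (+1.08) = +0.74 V and the balanced reaction transfers n = 2 electrons.
The balanced reaction is 2 Co³⁺(aq) + 2 Br⁻(aq) → 2 Co²⁺(aq) + Br2(l), so Q = [Co²⁺(aq)]^2 / ([Co³⁺(aq)]^2·[Br⁻(aq)]^2) = 0.000148 and log Q = −3.831.
Applying E = E° − (RT ln10/nF)·log Q gives +0.74 − (0.0681/2)(−3.831) = +0.870 V.

+0.870 V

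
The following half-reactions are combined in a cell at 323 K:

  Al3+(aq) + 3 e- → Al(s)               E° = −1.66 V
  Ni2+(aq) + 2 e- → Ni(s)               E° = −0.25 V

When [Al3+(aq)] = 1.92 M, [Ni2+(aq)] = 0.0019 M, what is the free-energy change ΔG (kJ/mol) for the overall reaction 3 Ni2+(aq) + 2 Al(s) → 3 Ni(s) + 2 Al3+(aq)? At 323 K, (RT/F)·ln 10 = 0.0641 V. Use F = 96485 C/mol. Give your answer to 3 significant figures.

With Ni²⁺/Ni reduced at the cathode, E°cell = −0.25 − (−1.66) = +1.41 V and n = 6.
Q = [Al3+(aq)]^2 / [Ni2+(aq)]^3 = 5.37×10^8, so log Q = 8.730 and E = +1.41 − (0.0641/6)(8.730) = +1.3167 V.
ΔG = −nFE = −(6)(96485)(+1.3167) J/mol = −762 kJ/mol.

−762 kJ/mol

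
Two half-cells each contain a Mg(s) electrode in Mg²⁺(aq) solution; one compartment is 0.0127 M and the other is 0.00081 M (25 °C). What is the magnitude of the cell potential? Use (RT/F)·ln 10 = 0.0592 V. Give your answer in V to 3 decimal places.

For a concentration cell E°cell = 0, since both electrodes use the same couple.
The compartment with the higher Mg²⁺(aq) concentration (0.0127 M) acts as the cathode; ions are reduced there and produced at the dilute (0.00081 M) anode.
With n = 2, Ecell = −(0.0592/2)·log([dilute]/[conc]) = −(0.0592/2)·log(0.00081/0.0127) = +0.035 V.

0.035 V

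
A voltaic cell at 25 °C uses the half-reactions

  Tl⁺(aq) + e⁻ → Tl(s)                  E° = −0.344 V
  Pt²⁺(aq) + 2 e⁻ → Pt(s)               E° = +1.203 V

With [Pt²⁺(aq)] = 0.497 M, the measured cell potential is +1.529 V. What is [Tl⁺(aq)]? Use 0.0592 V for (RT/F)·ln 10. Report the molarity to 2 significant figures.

1.4 M

With Pt²⁺/Pt at the cathode and Tl⁺/Tl at the anode, E°cell = +1.203 − (−0.344) = +1.547 V (n = 2).
Rearranging E = E° − (0.0592/n)·log Q gives log Q = 2(+1.547 − (+1.529))/0.0592 = 0.608.
Balancing electrons gives Pt²⁺(aq) + 2 Tl(s) → Pt(s) + 2 Tl⁺(aq); thus Q = [Tl⁺(aq)]^2 / [Pt²⁺(aq)].
Substituting the known concentrations and solving, log [Tl⁺(aq)] = 0.152 and [Tl⁺(aq)] = 1.4 M.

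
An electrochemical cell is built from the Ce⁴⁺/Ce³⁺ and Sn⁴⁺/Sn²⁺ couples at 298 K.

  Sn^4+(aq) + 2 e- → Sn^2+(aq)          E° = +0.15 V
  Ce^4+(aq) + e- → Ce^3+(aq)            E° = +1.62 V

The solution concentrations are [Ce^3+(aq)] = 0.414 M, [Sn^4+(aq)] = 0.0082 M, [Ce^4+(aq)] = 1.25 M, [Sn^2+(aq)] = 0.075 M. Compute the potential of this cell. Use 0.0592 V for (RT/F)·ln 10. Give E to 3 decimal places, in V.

Since E°(Ce⁴⁺/Ce³⁺) > E°(Sn⁴⁺/Sn²⁺), Ce⁴⁺/Ce³⁺ serves as the cathode.
E°cell = +1.62 − (+0.15) = +1.47 V, with n = 2 electrons transferred.
For the overall reaction 2 Ce^4+(aq) + Sn^2+(aq) → 2 Ce^3+(aq) + Sn^4+(aq), Q = ([Ce^3+(aq)]^2·[Sn^4+(aq)]) / ([Ce^4+(aq)]^2·[Sn^2+(aq)]) = 0.012, giving log Q = −1.921.
By the Nernst equation, E = +1.47 − (0.0592/2)·(−1.921) = +1.527 V.

+1.527 V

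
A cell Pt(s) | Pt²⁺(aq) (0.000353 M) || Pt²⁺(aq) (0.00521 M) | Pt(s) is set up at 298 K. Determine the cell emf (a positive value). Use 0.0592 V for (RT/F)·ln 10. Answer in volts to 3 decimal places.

0.035 V

For a concentration cell E°cell = 0, since both electrodes use the same couple.
The compartment with the higher Pt²⁺(aq) concentration (0.00521 M) acts as the cathode; ions are reduced there and produced at the dilute (0.000353 M) anode.
With n = 2, Ecell = −(0.0592/2)·log([dilute]/[conc]) = −(0.0592/2)·log(0.000353/0.00521) = +0.035 V.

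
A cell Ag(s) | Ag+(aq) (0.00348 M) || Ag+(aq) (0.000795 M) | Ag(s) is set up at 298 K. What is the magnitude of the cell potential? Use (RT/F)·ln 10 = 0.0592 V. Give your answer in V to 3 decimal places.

For a concentration cell E°cell = 0, since both electrodes use the same couple.
The compartment with the higher Ag+(aq) concentration (0.00348 M) acts as the cathode; ions are reduced there and produced at the dilute (0.000795 M) anode.
With n = 1, Ecell = −(0.0592/1)·log([dilute]/[conc]) = −(0.0592/1)·log(0.000795/0.00348) = +0.038 V.

0.038 V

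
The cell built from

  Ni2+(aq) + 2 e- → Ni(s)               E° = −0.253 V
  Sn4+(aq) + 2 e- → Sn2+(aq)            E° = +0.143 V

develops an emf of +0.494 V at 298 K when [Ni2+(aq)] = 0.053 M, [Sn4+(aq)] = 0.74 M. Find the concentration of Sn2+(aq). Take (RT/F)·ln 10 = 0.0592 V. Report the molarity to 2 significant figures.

0.0068 M

With Sn⁴⁺/Sn²⁺ at the cathode and Ni²⁺/Ni at the anode, E°cell = +0.143 − (−0.253) = +0.396 V (n = 2).
Since E = E° − (0.0592/n)·log Q, log Q = n(E° − E)/0.0592 = −3.311.
The balanced reaction is Sn4+(aq) + Ni(s) → Sn2+(aq) + Ni2+(aq), so Q = ([Sn2+(aq)]·[Ni2+(aq)]) / [Sn4+(aq)].
Substituting the known concentrations and solving, log [Sn2+(aq)] = −2.166 and [Sn2+(aq)] = 0.0068 M.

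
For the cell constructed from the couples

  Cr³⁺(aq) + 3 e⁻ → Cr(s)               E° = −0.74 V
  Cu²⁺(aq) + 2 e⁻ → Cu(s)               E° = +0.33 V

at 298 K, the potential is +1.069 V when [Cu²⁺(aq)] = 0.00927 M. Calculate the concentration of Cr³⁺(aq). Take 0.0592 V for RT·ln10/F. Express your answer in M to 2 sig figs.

The Cu²⁺/Cu couple has the larger reduction potential, so it is the cathode: E°cell = +0.33 − (−0.74) = +1.07 V and n = 6.
Rearranging E = E° − (0.0592/n)·log Q gives log Q = 6(+1.07 − (+1.069))/0.0592 = 0.101.
The balanced reaction is 3 Cu²⁺(aq) + 2 Cr(s) → 3 Cu(s) + 2 Cr³⁺(aq), so Q = [Cr³⁺(aq)]^2 / [Cu²⁺(aq)]^3.
Substituting the known concentrations and solving, log [Cr³⁺(aq)] = −2.999 and [Cr³⁺(aq)] = 0.0010 M.

0.0010 M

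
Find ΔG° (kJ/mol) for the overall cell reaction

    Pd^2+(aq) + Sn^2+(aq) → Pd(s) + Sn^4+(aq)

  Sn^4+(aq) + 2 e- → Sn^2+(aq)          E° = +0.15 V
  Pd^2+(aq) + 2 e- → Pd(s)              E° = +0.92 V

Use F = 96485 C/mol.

−149 kJ/mol

In the reaction as written Pd^2+(aq) is reduced, so the Pd²⁺/Pd couple is the cathode and Sn⁴⁺/Sn²⁺ is the anode.
E°cell = +0.92 − (+0.15) = +0.77 V; balancing electrons gives n = 2.
ΔG° = −nFE°cell = −(2)(96485)(+0.77) J/mol = −149 kJ/mol.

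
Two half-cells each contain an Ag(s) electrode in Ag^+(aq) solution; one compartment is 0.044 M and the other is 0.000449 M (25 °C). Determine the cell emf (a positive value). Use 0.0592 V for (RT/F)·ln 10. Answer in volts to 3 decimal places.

For a concentration cell E°cell = 0, since both electrodes use the same couple.
The compartment with the higher Ag^+(aq) concentration (0.044 M) acts as the cathode; ions are reduced there and produced at the dilute (0.000449 M) anode.
With n = 1, Ecell = −(0.0592/1)·log([dilute]/[conc]) = −(0.0592/1)·log(0.000449/0.044) = +0.118 V.

0.118 V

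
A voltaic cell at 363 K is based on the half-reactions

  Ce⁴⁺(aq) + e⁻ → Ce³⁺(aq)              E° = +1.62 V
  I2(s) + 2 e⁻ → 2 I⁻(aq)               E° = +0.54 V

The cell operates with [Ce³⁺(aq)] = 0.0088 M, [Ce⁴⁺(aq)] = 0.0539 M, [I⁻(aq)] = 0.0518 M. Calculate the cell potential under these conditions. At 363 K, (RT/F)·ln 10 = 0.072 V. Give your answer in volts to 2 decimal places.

Ce⁴⁺/Ce³⁺ is reduced (cathode, E° = +1.62 V) and I₂/I⁻ is oxidized (anode).
E°cell = E°cat − E°an = +1.62 − (+0.54) = +1.08 V; n = 2.
The balanced reaction is 2 Ce⁴⁺(aq) + 2 I⁻(aq) → 2 Ce³⁺(aq) + I2(s), so Q = [Ce³⁺(aq)]^2 / ([Ce⁴⁺(aq)]^2·[I⁻(aq)]^2) = 9.93 and log Q = 0.997.
E = E° − (0.072/n)·log Q = +1.08 − (0.072/2)(0.997) = +1.04 V.

+1.04 V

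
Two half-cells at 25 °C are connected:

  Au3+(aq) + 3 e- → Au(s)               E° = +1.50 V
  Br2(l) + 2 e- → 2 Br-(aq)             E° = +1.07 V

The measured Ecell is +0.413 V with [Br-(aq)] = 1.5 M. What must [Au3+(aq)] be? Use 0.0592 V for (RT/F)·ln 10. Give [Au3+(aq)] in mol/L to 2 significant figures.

0.041 M

The Au³⁺/Au couple has the larger reduction potential, so it is the cathode: E°cell = +1.50 − (+1.07) = +0.43 V and n = 6.
From the Nernst equation, log Q = n(E° − E)/0.0592 = 6·(+0.43 − (+0.413))/0.0592 = 1.723.
The balanced reaction is 2 Au3+(aq) + 6 Br-(aq) → 2 Au(s) + 3 Br2(l), so Q = 1 / ([Au3+(aq)]^2·[Br-(aq)]^6).
Isolating [Au3+(aq)] in Q = 10^{1.723} yields log [Au3+(aq)] = −1.390, i.e. 0.041 M.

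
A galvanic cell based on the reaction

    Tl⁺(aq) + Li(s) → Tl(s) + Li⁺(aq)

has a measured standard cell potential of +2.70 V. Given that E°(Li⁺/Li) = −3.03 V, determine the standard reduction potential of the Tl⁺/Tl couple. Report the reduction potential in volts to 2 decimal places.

−0.33 V

In the reaction as written the Tl⁺/Tl couple is reduced (cathode) and Li⁺/Li is oxidized (anode), so E°cell = E°(Tl⁺/Tl) − E°(Li⁺/Li).
E°(Tl⁺/Tl) = E°cell + E°(anode) = +2.70 + (−3.03) = −0.33 V.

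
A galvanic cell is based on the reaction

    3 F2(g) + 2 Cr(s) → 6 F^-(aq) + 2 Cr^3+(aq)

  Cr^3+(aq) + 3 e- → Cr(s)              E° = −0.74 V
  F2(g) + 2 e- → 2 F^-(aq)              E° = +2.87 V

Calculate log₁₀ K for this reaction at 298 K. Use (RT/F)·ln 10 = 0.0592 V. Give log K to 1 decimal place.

log K = 365.9

The F₂/F⁻ couple is reduced (cathode); E°cell = +2.87 − (−0.74) = +3.61 V with n = 6.
At equilibrium E = 0, so log K = nE°cell / 0.0592 = (6)(+3.61) / 0.0592 = 365.9.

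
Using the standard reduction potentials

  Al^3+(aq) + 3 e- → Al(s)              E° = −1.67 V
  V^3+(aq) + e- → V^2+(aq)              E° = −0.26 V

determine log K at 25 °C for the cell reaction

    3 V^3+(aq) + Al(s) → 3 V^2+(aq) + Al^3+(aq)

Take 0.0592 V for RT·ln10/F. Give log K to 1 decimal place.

log K = 71.5

The V³⁺/V²⁺ couple is reduced (cathode); E°cell = −0.26 − (−1.67) = +1.41 V with n = 3.
At equilibrium E = 0, so log K = nE°cell / 0.0592 = (3)(+1.41) / 0.0592 = 71.5.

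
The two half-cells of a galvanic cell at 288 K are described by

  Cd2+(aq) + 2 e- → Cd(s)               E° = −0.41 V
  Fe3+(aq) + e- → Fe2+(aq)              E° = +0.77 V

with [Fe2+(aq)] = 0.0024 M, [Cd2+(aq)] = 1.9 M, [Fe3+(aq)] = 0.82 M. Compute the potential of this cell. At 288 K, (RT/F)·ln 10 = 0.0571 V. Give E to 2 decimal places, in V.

Since E°(Fe³⁺/Fe²⁺) > E°(Cd²⁺/Cd), Fe³⁺/Fe²⁺ serves as the cathode.
E°cell = E°cat − E°an = +0.77 − (−0.41) = +1.18 V; n = 2.
The balanced reaction is 2 Fe3+(aq) + Cd(s) → 2 Fe2+(aq) + Cd2+(aq), so Q = ([Fe2+(aq)]^2·[Cd2+(aq)]) / [Fe3+(aq)]^2 = 1.63×10^−5 and log Q = −4.788.
E = E° − (0.0571/n)·log Q = +1.18 − (0.0571/2)(−4.788) = +1.32 V.

+1.32 V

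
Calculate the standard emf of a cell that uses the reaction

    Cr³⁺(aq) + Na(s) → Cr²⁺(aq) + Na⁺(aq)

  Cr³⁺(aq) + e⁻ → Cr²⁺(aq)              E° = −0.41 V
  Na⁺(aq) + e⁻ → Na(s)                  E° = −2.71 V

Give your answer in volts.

+2.30 V

In the reaction as written, Cr³⁺(aq) is reduced (cathode) and Na⁺(aq) is produced by oxidation at the anode.
E°cell = E°(cathode) − E°(anode) = −0.41 − (−2.71) = +2.30 V.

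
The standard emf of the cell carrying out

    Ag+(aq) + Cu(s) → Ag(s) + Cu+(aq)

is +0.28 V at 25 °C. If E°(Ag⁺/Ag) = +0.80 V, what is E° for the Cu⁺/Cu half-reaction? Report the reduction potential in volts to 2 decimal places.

+0.52 V

In the reaction as written the Ag⁺/Ag couple is reduced (cathode) and Cu⁺/Cu is oxidized (anode), so E°cell = E°(Ag⁺/Ag) − E°(Cu⁺/Cu).
E°(Cu⁺/Cu) = E°(cathode) − E°cell = +0.80 − (+0.28) = +0.52 V.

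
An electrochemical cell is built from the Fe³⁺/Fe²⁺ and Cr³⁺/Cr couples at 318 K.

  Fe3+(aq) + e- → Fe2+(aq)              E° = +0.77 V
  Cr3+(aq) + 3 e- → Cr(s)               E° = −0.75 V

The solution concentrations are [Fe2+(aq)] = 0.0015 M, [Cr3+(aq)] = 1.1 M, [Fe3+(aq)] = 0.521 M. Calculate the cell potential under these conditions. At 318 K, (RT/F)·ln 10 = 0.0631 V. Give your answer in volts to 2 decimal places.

+1.68 V

Fe³⁺/Fe²⁺ is reduced (cathode, E° = +0.77 V) and Cr³⁺/Cr is oxidized (anode).
The standard potential is +0.77 − (−0.75) = +1.52 V and the balanced reaction transfers n = 3 electrons.
Balancing gives 3 Fe3+(aq) + Cr(s) → 3 Fe2+(aq) + Cr3+(aq); hence Q = ([Fe2+(aq)]^3·[Cr3+(aq)]) / [Fe3+(aq)]^3 = 2.63×10^−8 (log Q = −7.581).
By the Nernst equation, E = +1.52 − (0.0631/3)·(−7.581) = +1.68 V.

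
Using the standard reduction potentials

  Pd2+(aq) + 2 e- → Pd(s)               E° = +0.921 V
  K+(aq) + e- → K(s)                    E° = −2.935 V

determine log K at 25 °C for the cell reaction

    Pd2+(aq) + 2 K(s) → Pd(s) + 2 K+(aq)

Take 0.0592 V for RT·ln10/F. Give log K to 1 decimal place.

The Pd²⁺/Pd couple is reduced (cathode); E°cell = +0.921 − (−2.935) = +3.856 V with n = 2.
At equilibrium E = 0, so log K = nE°cell / 0.0592 = (2)(+3.856) / 0.0592 = 130.3.

log K = 130.3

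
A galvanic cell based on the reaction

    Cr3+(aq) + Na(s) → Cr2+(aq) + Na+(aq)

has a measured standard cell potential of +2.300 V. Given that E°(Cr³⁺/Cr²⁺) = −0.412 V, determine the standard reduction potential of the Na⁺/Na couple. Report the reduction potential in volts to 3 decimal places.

In the reaction as written the Cr³⁺/Cr²⁺ couple is reduced (cathode) and Na⁺/Na is oxidized (anode), so E°cell = E°(Cr³⁺/Cr²⁺) − E°(Na⁺/Na).
E°(Na⁺/Na) = E°(cathode) − E°cell = −0.412 − (+2.300) = −2.712 V.

−2.712 V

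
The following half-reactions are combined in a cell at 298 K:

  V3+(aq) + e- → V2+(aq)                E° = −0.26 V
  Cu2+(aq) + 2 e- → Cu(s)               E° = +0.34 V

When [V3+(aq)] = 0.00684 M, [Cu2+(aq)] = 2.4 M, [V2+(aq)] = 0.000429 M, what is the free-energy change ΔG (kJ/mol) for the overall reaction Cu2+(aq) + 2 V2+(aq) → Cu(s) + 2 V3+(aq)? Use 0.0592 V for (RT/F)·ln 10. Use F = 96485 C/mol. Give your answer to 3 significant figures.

−104 kJ/mol

The standard cell potential is +0.34 − (−0.26) = +0.60 V, with n = 2 electrons in the balanced equation.
Q = [V3+(aq)]^2 / ([Cu2+(aq)]·[V2+(aq)]^2) = 106, so log Q = 2.025 and E = +0.60 − (0.0592/2)(2.025) = +0.5401 V.
Then ΔG = −nFE = −2 × 96485 × +0.5401 J/mol = −104 kJ/mol.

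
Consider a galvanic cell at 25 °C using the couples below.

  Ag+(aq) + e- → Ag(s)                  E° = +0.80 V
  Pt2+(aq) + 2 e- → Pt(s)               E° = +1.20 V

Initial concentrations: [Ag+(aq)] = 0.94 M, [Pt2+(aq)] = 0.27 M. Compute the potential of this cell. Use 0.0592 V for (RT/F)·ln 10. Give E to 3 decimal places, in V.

Pt²⁺/Pt is reduced (cathode, E° = +1.20 V) and Ag⁺/Ag is oxidized (anode).
E°cell = +1.20 − (+0.80) = +0.40 V, with n = 2 electrons transferred.
For the overall reaction Pt2+(aq) + 2 Ag(s) → Pt(s) + 2 Ag+(aq), Q = [Ag+(aq)]^2 / [Pt2+(aq)] = 3.27, giving log Q = 0.515.
By the Nernst equation, E = +0.40 − (0.0592/2)·(0.515) = +0.385 V.

+0.385 V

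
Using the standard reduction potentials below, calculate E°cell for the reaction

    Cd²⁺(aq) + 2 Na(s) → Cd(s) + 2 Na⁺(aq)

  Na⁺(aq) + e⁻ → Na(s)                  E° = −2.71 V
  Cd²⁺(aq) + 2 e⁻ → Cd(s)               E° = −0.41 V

+2.30 V

Cd²⁺(aq) gains electrons, so the Cd²⁺/Cd couple is the cathode; the Na⁺/Na couple is the anode.
E°cell = E°(cathode) − E°(anode) = −0.41 − (−2.71) = +2.30 V.
The positive value indicates the reaction is spontaneous as written.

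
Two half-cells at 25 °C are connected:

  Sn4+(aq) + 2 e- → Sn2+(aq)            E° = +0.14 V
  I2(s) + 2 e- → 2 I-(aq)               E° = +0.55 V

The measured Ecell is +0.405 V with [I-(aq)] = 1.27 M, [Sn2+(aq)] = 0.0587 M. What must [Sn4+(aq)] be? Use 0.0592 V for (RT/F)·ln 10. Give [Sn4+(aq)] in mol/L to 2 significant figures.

0.054 M

I₂/I⁻ is the cathode (higher E°); E°cell = +0.55 − (+0.14) = +0.41 V with n = 2.
Since E = E° − (0.0592/n)·log Q, log Q = n(E° − E)/0.0592 = 0.169.
For I2(s) + Sn2+(aq) → 2 I-(aq) + Sn4+(aq), the reaction quotient is Q = ([I-(aq)]^2·[Sn4+(aq)]) / [Sn2+(aq)].
Substituting the known concentrations and solving, log [Sn4+(aq)] = −1.270 and [Sn4+(aq)] = 0.054 M.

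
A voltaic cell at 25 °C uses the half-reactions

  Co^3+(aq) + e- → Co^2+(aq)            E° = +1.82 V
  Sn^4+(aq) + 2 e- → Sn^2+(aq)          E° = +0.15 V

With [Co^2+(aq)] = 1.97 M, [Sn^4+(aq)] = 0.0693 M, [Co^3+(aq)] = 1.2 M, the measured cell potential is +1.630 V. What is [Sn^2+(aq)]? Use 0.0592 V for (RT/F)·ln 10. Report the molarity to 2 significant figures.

0.0083 M

With Co³⁺/Co²⁺ at the cathode and Sn⁴⁺/Sn²⁺ at the anode, E°cell = +1.82 − (+0.15) = +1.67 V (n = 2).
From the Nernst equation, log Q = n(E° − E)/0.0592 = 2·(+1.67 − (+1.630))/0.0592 = 1.351.
Balancing electrons gives 2 Co^3+(aq) + Sn^2+(aq) → 2 Co^2+(aq) + Sn^4+(aq); thus Q = ([Co^2+(aq)]^2·[Sn^4+(aq)]) / ([Co^3+(aq)]^2·[Sn^2+(aq)]).
Substituting the known concentrations and solving, log [Sn^2+(aq)] = −2.080 and [Sn^2+(aq)] = 0.0083 M.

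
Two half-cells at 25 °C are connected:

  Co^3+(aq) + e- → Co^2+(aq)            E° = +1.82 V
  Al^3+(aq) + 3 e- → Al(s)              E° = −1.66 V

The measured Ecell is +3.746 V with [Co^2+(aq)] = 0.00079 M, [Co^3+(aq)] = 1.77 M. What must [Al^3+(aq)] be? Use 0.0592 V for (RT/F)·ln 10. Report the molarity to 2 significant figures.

0.00037 M

The Co³⁺/Co²⁺ couple has the larger reduction potential, so it is the cathode: E°cell = +1.82 − (−1.66) = +3.48 V and n = 3.
Since E = E° − (0.0592/n)·log Q, log Q = n(E° − E)/0.0592 = −13.480.
The balanced reaction is 3 Co^3+(aq) + Al(s) → 3 Co^2+(aq) + Al^3+(aq), so Q = ([Co^2+(aq)]^3·[Al^3+(aq)]) / [Co^3+(aq)]^3.
Substituting the known concentrations and solving, log [Al^3+(aq)] = −3.429 and [Al^3+(aq)] = 0.00037 M.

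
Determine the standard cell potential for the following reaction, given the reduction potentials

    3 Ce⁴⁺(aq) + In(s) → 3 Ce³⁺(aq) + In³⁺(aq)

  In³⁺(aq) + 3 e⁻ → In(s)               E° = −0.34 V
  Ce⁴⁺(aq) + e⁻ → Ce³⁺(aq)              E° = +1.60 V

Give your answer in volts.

+1.94 V

Ce⁴⁺(aq) gains electrons, so the Ce⁴⁺/Ce³⁺ couple is the cathode; the In³⁺/In couple is the anode.
E°cell = E°(cathode) − E°(anode) = +1.60 − (−0.34) = +1.94 V.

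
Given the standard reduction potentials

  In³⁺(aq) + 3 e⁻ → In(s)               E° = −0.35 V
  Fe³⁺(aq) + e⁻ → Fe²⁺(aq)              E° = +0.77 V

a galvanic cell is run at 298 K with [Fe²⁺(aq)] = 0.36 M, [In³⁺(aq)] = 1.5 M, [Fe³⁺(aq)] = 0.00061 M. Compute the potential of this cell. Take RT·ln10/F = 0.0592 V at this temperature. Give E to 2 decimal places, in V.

+0.95 V

Since E°(Fe³⁺/Fe²⁺) > E°(In³⁺/In), Fe³⁺/Fe²⁺ serves as the cathode.
The standard potential is +0.77 − (−0.35) = +1.12 V and the balanced reaction transfers n = 3 electrons.
For the overall reaction 3 Fe³⁺(aq) + In(s) → 3 Fe²⁺(aq) + In³⁺(aq), Q = ([Fe²⁺(aq)]^3·[In³⁺(aq)]) / [Fe³⁺(aq)]^3 = 3.08×10^8, giving log Q = 8.489.
By the Nernst equation, E = +1.12 − (0.0592/3)·(8.489) = +0.95 V.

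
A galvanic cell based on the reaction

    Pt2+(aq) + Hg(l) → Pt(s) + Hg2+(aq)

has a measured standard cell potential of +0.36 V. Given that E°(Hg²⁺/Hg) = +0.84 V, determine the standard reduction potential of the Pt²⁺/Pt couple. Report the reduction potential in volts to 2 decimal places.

In the reaction as written the Pt²⁺/Pt couple is reduced (cathode) and Hg²⁺/Hg is oxidized (anode), so E°cell = E°(Pt²⁺/Pt) − E°(Hg²⁺/Hg).
E°(Pt²⁺/Pt) = E°cell + E°(anode) = +0.36 + (+0.84) = +1.20 V.

+1.20 V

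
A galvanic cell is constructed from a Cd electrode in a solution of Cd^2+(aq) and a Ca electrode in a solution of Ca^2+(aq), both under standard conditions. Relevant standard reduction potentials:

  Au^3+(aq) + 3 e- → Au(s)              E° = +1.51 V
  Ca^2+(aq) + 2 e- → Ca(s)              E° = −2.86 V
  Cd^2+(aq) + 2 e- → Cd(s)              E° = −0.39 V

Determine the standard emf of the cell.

The Cd²⁺/Cd couple has the higher E°, so Cd ion is reduced (cathode) and Ca is oxidized (anode).
E°cell = E°(cathode) − E°(anode) = −0.39 − (−2.86) = +2.47 V.

+2.47 V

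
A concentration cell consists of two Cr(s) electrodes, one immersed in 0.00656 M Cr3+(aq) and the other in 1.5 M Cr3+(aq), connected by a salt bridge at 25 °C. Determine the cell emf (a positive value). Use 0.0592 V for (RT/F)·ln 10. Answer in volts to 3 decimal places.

For a concentration cell E°cell = 0, since both electrodes use the same couple.
The compartment with the higher Cr3+(aq) concentration (1.5 M) acts as the cathode; ions are reduced there and produced at the dilute (0.00656 M) anode.
With n = 3, Ecell = −(0.0592/3)·log([dilute]/[conc]) = −(0.0592/3)·log(0.00656/1.5) = +0.047 V.

0.047 V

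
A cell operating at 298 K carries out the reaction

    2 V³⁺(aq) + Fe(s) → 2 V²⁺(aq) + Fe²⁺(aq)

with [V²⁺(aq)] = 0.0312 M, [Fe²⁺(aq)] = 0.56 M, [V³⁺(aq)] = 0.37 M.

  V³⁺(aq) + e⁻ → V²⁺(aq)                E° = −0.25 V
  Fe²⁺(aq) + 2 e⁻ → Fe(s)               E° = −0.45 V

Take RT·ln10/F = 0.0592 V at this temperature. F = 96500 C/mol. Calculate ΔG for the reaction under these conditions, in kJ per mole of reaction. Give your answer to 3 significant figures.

−52.3 kJ/mol

The standard cell potential is −0.25 − (−0.45) = +0.20 V, with n = 2 electrons in the balanced equation.
The reaction quotient is ([V²⁺(aq)]^2·[Fe²⁺(aq)]) / [V³⁺(aq)]^2 = 0.00398; by Nernst, E = +0.20 − (0.0592/2)(−2.400) = +0.2710 V.
Finally ΔG = −nFE = −(2)(96500 C/mol)(+0.2710 V) = −52.3 kJ/mol.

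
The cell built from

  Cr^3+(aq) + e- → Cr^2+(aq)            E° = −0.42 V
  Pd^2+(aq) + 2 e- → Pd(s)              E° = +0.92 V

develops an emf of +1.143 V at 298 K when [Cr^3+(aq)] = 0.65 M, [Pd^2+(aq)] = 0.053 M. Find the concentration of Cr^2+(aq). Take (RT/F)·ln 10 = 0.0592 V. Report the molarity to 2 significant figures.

Pd²⁺/Pd is the cathode (higher E°); E°cell = +0.92 − (−0.42) = +1.34 V with n = 2.
From the Nernst equation, log Q = n(E° − E)/0.0592 = 2·(+1.34 − (+1.143))/0.0592 = 6.655.
Balancing electrons gives Pd^2+(aq) + 2 Cr^2+(aq) → Pd(s) + 2 Cr^3+(aq); thus Q = [Cr^3+(aq)]^2 / ([Pd^2+(aq)]·[Cr^2+(aq)]^2).
Substituting the known concentrations and solving, log [Cr^2+(aq)] = −2.877 and [Cr^2+(aq)] = 0.0013 M.

0.0013 M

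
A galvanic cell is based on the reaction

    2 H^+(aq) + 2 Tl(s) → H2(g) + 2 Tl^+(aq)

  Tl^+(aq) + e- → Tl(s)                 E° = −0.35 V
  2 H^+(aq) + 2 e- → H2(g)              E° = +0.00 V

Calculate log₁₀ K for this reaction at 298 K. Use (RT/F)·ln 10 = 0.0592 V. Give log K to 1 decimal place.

The 2H⁺/H₂ couple is reduced (cathode); E°cell = +0.00 − (−0.35) = +0.35 V with n = 2.
At equilibrium E = 0, so log K = nE°cell / 0.0592 = (2)(+0.35) / 0.0592 = 11.8.

log K = 11.8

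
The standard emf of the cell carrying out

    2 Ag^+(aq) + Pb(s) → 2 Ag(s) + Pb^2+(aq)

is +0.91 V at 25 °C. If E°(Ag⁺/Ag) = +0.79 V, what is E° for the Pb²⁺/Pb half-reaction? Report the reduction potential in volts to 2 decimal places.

In the reaction as written the Ag⁺/Ag couple is reduced (cathode) and Pb²⁺/Pb is oxidized (anode), so E°cell = E°(Ag⁺/Ag) − E°(Pb²⁺/Pb).
E°(Pb²⁺/Pb) = E°(cathode) − E°cell = +0.79 − (+0.91) = −0.12 V.

−0.12 V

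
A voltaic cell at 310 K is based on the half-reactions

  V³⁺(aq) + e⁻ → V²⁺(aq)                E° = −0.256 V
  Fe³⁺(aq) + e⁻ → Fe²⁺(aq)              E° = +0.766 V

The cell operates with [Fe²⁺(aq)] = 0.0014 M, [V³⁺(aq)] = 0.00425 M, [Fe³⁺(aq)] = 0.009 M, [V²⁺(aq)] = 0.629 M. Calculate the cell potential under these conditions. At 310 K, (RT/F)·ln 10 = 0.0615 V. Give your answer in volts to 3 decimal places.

+1.205 V

Fe³⁺/Fe²⁺ is reduced (cathode, E° = +0.766 V) and V³⁺/V²⁺ is oxidized (anode).
E°cell = +0.766 − (−0.256) = +1.022 V, with n = 1 electron transferred.
The balanced reaction is Fe³⁺(aq) + V²⁺(aq) → Fe²⁺(aq) + V³⁺(aq), so Q = ([Fe²⁺(aq)]·[V³⁺(aq)]) / ([Fe³⁺(aq)]·[V²⁺(aq)]) = 0.00105 and log Q = −2.978.
Applying E = E° − (RT ln10/nF)·log Q gives +1.022 − (0.0615/1)(−2.978) = +1.205 V.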